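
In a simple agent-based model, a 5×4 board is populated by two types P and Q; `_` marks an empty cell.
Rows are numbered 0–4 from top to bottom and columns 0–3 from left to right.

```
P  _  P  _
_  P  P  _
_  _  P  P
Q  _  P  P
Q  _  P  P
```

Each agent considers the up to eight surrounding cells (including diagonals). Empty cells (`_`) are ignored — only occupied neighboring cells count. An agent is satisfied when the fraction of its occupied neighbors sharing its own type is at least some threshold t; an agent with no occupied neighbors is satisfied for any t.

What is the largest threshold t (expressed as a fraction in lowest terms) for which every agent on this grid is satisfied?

(0,0)P 1/1
(0,2)P 2/2
(1,1)P 4/4
(1,2)P 4/4
(2,2)P 5/5
(2,3)P 4/4
(3,0)Q 1/1
(3,2)P 5/5
(3,3)P 5/5
(4,0)Q 1/1
(4,2)P 3/3
(4,3)P 3/3
The smallest same-type fraction is 1/1 at (0,0), which reduces to 1/1. Any threshold above that leaves this agent unsatisfied.

1/1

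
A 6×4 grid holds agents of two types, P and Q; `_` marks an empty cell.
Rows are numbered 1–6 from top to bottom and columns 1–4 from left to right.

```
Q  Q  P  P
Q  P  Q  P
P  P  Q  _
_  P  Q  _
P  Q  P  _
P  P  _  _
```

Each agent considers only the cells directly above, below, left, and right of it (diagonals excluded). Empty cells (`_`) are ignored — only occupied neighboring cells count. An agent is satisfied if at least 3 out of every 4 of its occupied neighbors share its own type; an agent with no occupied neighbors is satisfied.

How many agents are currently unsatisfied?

14

Row 1: (1,1)Q 2/2 ✓ · (1,2)Q 1/3 ✗ · (1,3)P 1/3 ✗ · (1,4)P 2/2 ✓
Row 2: (2,1)Q 1/3 ✗ · (2,2)P 1/4 ✗ · (2,3)Q 1/4 ✗ · (2,4)P 1/2 ✗
Row 3: (3,1)P 1/2 ✗ · (3,2)P 3/4 ✓ · (3,3)Q 2/3 ✗
Row 4: (4,2)P 1/3 ✗ · (4,3)Q 1/3 ✗
Row 5: (5,1)P 1/2 ✗ · (5,2)Q 0/4 ✗ · (5,3)P 0/2 ✗
Row 6: (6,1)P 2/2 ✓ · (6,2)P 1/2 ✗
Unsatisfied: (1,2), (1,3), (2,1), (2,2), (2,3), (2,4), (3,1), (3,3), (4,2), (4,3), (5,1), (5,2), (5,3), (6,2) — 14 in total.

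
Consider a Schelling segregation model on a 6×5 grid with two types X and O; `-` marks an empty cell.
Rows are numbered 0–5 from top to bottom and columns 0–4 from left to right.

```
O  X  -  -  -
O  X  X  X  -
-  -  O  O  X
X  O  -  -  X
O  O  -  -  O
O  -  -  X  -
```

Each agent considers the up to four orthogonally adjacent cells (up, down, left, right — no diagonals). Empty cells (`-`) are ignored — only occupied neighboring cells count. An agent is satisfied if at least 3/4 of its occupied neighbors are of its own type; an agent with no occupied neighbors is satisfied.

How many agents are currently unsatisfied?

(0,0)O 1/2 unhappy
(0,1)X 1/2 unhappy
(1,0)O 1/2 unhappy
(1,1)X 2/3 unhappy
(1,2)X 2/3 unhappy
(1,3)X 1/2 unhappy
(2,2)O 1/2 unhappy
(2,3)O 1/3 unhappy
(2,4)X 1/2 unhappy
(3,0)X 0/2 unhappy
(3,1)O 1/2 unhappy
(3,4)X 1/2 unhappy
(4,0)O 2/3 unhappy
(4,1)O 2/2 ok
(4,4)O 0/1 unhappy
(5,0)O 1/1 ok
(5,3)X 0/0 ok
Unsatisfied: (0,0), (0,1), (1,0), (1,1), (1,2), (1,3), (2,2), (2,3), (2,4), (3,0), (3,1), (3,4), (4,0), (4,4) — 14 in total.

14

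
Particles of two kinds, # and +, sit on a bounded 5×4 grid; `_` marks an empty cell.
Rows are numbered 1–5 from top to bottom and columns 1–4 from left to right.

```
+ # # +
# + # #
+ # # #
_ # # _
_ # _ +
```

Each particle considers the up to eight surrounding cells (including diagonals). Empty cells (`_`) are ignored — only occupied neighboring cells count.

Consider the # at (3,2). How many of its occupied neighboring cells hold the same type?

5

Occupied neighbors of (3,2): (2,1)=#, (2,2)=+, (2,3)=#, (3,1)=+, (3,3)=#, (4,2)=#, (4,3)=#.
Same type (#): 5 of 7.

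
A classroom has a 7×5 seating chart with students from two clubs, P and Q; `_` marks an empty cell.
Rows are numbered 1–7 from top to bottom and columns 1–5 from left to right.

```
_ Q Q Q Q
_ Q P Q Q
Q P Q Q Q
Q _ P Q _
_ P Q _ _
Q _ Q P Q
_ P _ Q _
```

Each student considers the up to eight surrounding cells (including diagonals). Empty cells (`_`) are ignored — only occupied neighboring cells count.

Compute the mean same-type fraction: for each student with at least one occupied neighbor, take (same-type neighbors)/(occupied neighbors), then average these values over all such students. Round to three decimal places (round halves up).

0.536

(1,2)Q 2/3
(1,3)Q 4/5
(1,4)Q 4/5
(1,5)Q 3/3
(2,2)Q 4/6
(2,3)P 1/8
(2,4)Q 7/8
(2,5)Q 5/5
(3,1)Q 2/3
(3,2)P 2/6
(3,3)Q 4/7
(3,4)Q 5/7
(3,5)Q 4/4
(4,1)Q 1/3
(4,3)P 2/6
(4,4)Q 4/5
(5,2)P 1/5
(5,3)Q 2/5
(6,1)Q 0/2
(6,3)Q 2/5
(6,4)P 0/4
(6,5)Q 1/2
(7,2)P 0/2
(7,4)Q 2/3
Sum over 24 students: 2/3 + 4/5 + 4/5 + 3/3 + 4/6 + 1/8 + 7/8 + 5/5 + 2/3 + 2/6 + 4/7 + 5/7 + 4/4 + 1/3 + 2/6 + 4/5 + 1/5 + 2/5 + 0/2 + 2/5 + 0/4 + 1/2 + 0/2 + 2/3 = 2699/210; mean = 2699/210 ÷ 24 = 2699/5040 = 0.535515… → 0.536.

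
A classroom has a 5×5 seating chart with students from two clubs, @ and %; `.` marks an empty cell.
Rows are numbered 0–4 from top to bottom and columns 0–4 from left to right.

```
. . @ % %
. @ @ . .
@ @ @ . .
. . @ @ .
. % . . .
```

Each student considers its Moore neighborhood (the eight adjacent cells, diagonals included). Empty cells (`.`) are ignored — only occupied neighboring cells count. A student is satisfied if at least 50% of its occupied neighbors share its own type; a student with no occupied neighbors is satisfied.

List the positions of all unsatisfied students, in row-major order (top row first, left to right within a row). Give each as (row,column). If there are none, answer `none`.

Row 0: (0,2)@ 2/3 ok · (0,3)% 1/3 unhappy · (0,4)% 1/1 ok
Row 1: (1,1)@ 5/5 ok · (1,2)@ 4/5 ok
Row 2: (2,0)@ 2/2 ok · (2,1)@ 5/5 ok · (2,2)@ 5/5 ok
Row 3: (3,2)@ 3/4 ok · (3,3)@ 2/2 ok
Row 4: (4,1)% 0/1 unhappy

(0,3), (4,1)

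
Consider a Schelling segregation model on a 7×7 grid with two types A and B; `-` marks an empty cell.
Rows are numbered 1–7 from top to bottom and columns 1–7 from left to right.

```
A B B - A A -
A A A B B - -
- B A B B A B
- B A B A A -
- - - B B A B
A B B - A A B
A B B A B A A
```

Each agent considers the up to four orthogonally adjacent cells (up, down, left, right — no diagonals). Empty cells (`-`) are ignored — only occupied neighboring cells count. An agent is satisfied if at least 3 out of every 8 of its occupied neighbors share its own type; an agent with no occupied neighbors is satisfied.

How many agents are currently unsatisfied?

Row 1: (1,1)A 1/2 ok · (1,2)B 1/3 unhappy · (1,3)B 1/2 ok · (1,5)A 1/2 ok · (1,6)A 1/1 ok
Row 2: (2,1)A 2/2 ok · (2,2)A 2/4 ok · (2,3)A 2/4 ok · (2,4)B 2/3 ok · (2,5)B 2/3 ok
Row 3: (3,2)B 1/3 unhappy · (3,3)A 2/4 ok · (3,4)B 3/4 ok · (3,5)B 2/4 ok · (3,6)A 1/3 unhappy · (3,7)B 0/1 unhappy
Row 4: (4,2)B 1/2 ok · (4,3)A 1/3 unhappy · (4,4)B 2/4 ok · (4,5)A 1/4 unhappy · (4,6)A 3/3 ok
Row 5: (5,4)B 2/2 ok · (5,5)B 1/4 unhappy · (5,6)A 2/4 ok · (5,7)B 1/2 ok
Row 6: (6,1)A 1/2 ok · (6,2)B 2/3 ok · (6,3)B 2/2 ok · (6,5)A 1/3 unhappy · (6,6)A 3/4 ok · (6,7)B 1/3 unhappy
Row 7: (7,1)A 1/2 ok · (7,2)B 2/3 ok · (7,3)B 2/3 ok · (7,4)A 0/2 unhappy · (7,5)B 0/3 unhappy · (7,6)A 2/3 ok · (7,7)A 1/2 ok
Unsatisfied: (1,2), (3,2), (3,6), (3,7), (4,3), (4,5), (5,5), (6,5), (6,7), (7,4), (7,5) — 11 in total.

11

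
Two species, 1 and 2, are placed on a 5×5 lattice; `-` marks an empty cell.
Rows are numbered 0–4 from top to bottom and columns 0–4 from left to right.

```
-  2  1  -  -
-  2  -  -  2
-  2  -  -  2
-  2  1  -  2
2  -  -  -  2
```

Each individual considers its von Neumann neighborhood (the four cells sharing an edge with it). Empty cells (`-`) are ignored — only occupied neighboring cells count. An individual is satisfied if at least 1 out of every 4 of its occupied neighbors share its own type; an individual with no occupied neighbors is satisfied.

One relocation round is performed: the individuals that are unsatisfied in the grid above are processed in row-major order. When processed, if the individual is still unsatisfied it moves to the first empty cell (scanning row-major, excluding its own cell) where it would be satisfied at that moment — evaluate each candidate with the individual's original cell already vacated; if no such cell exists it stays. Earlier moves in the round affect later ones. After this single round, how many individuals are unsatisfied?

Initially unsatisfied (in order): (0,2), (3,2).
  (0,2) → (0,3).
  (3,2) → (0,2).
Resulting grid:
- 2 1 1 -
- 2 - - 2
- 2 - - 2
- 2 - - 2
2 - - - 2
All satisfied now.

0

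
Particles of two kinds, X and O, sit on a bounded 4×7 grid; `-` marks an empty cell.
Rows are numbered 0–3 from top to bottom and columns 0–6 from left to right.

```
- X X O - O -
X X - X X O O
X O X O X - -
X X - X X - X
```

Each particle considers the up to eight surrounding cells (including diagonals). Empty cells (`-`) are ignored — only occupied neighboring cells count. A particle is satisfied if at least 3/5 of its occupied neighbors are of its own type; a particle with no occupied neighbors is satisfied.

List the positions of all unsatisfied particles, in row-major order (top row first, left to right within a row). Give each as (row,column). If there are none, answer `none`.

Row 0: (0,1)X 3/3 ok · (0,2)X 3/4 ok · (0,3)O 0/3 unhappy · (0,5)O 2/3 ok
Row 1: (1,0)X 3/4 ok · (1,1)X 5/6 ok · (1,3)X 4/6 ok · (1,4)X 2/6 unhappy · (1,5)O 2/4 unhappy · (1,6)O 2/2 ok
Row 2: (2,0)X 4/5 ok · (2,1)O 0/6 unhappy · (2,2)X 4/6 ok · (2,3)O 0/6 unhappy · (2,4)X 4/6 ok
Row 3: (3,0)X 2/3 ok · (3,1)X 3/4 ok · (3,3)X 3/4 ok · (3,4)X 2/3 ok · (3,6)X 0/0 ok

(0,3), (1,4), (1,5), (2,1), (2,3)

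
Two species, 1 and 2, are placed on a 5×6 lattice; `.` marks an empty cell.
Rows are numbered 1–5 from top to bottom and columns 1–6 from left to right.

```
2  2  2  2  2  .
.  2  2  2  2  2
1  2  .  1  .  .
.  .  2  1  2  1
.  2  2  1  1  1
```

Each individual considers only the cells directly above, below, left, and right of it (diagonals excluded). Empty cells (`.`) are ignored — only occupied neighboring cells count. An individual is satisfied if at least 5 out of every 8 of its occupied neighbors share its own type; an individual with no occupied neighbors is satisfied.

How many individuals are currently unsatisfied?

(1,1)2 1/1 ✓
(1,2)2 3/3 ✓
(1,3)2 3/3 ✓
(1,4)2 3/3 ✓
(1,5)2 2/2 ✓
(2,2)2 3/3 ✓
(2,3)2 3/3 ✓
(2,4)2 3/4 ✓
(2,5)2 3/3 ✓
(2,6)2 1/1 ✓
(3,1)1 0/1 ✗
(3,2)2 1/2 ✗
(3,4)1 1/2 ✗
(4,3)2 1/2 ✗
(4,4)1 2/4 ✗
(4,5)2 0/3 ✗
(4,6)1 1/2 ✗
(5,2)2 1/1 ✓
(5,3)2 2/3 ✓
(5,4)1 2/3 ✓
(5,5)1 2/3 ✓
(5,6)1 2/2 ✓
Unsatisfied: (3,1), (3,2), (3,4), (4,3), (4,4), (4,5), (4,6) — 7 in total.

7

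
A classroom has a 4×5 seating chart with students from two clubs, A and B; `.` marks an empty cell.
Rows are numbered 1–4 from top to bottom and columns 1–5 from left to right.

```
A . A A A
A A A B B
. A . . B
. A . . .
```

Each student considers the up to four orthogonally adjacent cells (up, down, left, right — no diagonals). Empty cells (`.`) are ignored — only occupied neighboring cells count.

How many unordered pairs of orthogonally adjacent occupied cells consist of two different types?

Scan each occupied cell's neighbors to the right and below so each pair is counted once.
Row 1: A(1,1)–A(2,1)= A(1,3)–A(1,4)= A(1,3)–A(2,3)= A(1,4)–A(1,5)= A(1,4)–B(2,4)≠ A(1,5)–B(2,5)≠  → 2/6 unlike.
Row 2: A(2,1)–A(2,2)= A(2,2)–A(2,3)= A(2,2)–A(3,2)= A(2,3)–B(2,4)≠ B(2,4)–B(2,5)= B(2,5)–B(3,5)=  → 1/6 unlike.
Row 3: A(3,2)–A(4,2)=  → 0/1 unlike.
Total adjacent occupied pairs: 13; unlike-type pairs: 3.

3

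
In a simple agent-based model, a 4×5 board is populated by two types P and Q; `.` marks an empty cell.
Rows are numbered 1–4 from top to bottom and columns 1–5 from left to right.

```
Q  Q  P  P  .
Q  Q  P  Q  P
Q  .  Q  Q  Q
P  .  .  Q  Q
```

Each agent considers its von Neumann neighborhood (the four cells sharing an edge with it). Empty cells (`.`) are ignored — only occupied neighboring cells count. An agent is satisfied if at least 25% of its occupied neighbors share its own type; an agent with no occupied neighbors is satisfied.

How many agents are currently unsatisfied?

2

Row 1: (1,1)Q 2/2 satisfied · (1,2)Q 2/3 satisfied · (1,3)P 2/3 satisfied · (1,4)P 1/2 satisfied
Row 2: (2,1)Q 3/3 satisfied · (2,2)Q 2/3 satisfied · (2,3)P 1/4 satisfied · (2,4)Q 1/4 satisfied · (2,5)P 0/2 not
Row 3: (3,1)Q 1/2 satisfied · (3,3)Q 1/2 satisfied · (3,4)Q 4/4 satisfied · (3,5)Q 2/3 satisfied
Row 4: (4,1)P 0/1 not · (4,4)Q 2/2 satisfied · (4,5)Q 2/2 satisfied
Unsatisfied: (2,5), (4,1) — 2 in total.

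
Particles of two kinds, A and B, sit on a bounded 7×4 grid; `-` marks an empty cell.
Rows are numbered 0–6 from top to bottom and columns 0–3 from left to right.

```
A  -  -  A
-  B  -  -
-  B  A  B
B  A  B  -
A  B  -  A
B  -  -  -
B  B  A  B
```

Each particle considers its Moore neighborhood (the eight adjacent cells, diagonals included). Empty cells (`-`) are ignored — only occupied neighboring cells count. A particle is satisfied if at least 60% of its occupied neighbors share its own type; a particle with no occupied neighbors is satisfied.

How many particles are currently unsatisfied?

11

Row 0: (0,0)A 0/1 ✗ · (0,3)A 0/0 ✓
Row 1: (1,1)B 1/3 ✗
Row 2: (2,1)B 3/5 ✓ · (2,2)A 1/5 ✗ · (2,3)B 1/2 ✗
Row 3: (3,0)B 2/4 ✗ · (3,1)A 2/6 ✗ · (3,2)B 3/6 ✗
Row 4: (4,0)A 1/4 ✗ · (4,1)B 3/5 ✓ · (4,3)A 0/1 ✗
Row 5: (5,0)B 3/4 ✓
Row 6: (6,0)B 2/2 ✓ · (6,1)B 2/3 ✓ · (6,2)A 0/2 ✗ · (6,3)B 0/1 ✗
Unsatisfied: (0,0), (1,1), (2,2), (2,3), (3,0), (3,1), (3,2), (4,0), (4,3), (6,2), (6,3) — 11 in total.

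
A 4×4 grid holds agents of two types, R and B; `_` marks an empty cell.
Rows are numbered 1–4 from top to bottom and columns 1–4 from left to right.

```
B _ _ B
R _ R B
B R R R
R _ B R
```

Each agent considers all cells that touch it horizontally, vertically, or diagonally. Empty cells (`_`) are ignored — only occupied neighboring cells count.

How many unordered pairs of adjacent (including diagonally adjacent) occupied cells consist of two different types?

12

Scan each occupied cell's neighbors to the right and below (and the two forward diagonals) so each pair is counted once.
Row 1: B(1,1)–R(2,1)≠ B(1,4)–B(2,4)= B(1,4)–R(2,3)≠  → 2/3 unlike.
Row 2: R(2,1)–B(3,1)≠ R(2,1)–R(3,2)= R(2,3)–B(2,4)≠ R(2,3)–R(3,3)= R(2,3)–R(3,4)= R(2,3)–R(3,2)= B(2,4)–R(3,4)≠ B(2,4)–R(3,3)≠  → 4/8 unlike.
Row 3: B(3,1)–R(3,2)≠ B(3,1)–R(4,1)≠ R(3,2)–R(3,3)= R(3,2)–B(4,3)≠ R(3,2)–R(4,1)= R(3,3)–R(3,4)= R(3,3)–B(4,3)≠ R(3,3)–R(4,4)= R(3,4)–R(4,4)= R(3,4)–B(4,3)≠  → 5/10 unlike.
Row 4: B(4,3)–R(4,4)≠  → 1/1 unlike.
Total adjacent occupied pairs: 22; unlike-type pairs: 12.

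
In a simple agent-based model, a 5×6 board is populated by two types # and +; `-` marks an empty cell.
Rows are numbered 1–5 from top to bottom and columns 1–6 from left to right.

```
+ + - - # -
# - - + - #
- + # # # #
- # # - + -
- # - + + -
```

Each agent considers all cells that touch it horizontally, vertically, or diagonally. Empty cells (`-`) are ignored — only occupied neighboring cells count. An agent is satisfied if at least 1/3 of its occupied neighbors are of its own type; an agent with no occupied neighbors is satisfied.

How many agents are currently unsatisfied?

Row 1: (1,1)+ 1/2 ✓ · (1,2)+ 1/2 ✓ · (1,5)# 1/2 ✓
Row 2: (2,1)# 0/3 ✗ · (2,4)+ 0/4 ✗ · (2,6)# 3/3 ✓
Row 3: (3,2)+ 0/4 ✗ · (3,3)# 3/5 ✓ · (3,4)# 3/5 ✓ · (3,5)# 3/5 ✓ · (3,6)# 2/3 ✓
Row 4: (4,2)# 3/4 ✓ · (4,3)# 4/6 ✓ · (4,5)+ 2/5 ✓
Row 5: (5,2)# 2/2 ✓ · (5,4)+ 2/3 ✓ · (5,5)+ 2/2 ✓
Unsatisfied: (2,1), (2,4), (3,2) — 3 in total.

3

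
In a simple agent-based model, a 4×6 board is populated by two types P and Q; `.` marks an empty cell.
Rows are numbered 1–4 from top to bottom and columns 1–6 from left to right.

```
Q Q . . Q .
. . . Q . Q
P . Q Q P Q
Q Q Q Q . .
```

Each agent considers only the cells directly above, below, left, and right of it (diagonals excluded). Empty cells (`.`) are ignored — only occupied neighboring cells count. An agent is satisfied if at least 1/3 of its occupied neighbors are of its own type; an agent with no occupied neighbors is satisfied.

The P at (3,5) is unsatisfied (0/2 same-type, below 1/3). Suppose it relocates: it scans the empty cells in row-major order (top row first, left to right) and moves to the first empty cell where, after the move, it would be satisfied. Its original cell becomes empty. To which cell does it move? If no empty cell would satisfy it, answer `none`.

Vacating (3,5). Empty cells in order:
  (1,3): 0/1 same-type → still unsatisfied.
  (1,4): 0/2 same-type → still unsatisfied.
  (1,6): 0/2 same-type → still unsatisfied.
  (2,1): 1/2 same-type → satisfied — stop here.

(2,1)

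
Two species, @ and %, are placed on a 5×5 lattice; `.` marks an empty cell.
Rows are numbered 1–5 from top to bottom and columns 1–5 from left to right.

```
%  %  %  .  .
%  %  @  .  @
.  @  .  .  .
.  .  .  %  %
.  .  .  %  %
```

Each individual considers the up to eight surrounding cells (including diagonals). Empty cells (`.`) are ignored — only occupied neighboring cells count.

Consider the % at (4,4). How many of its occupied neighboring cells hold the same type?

3

Occupied neighbors of (4,4): (4,5)=%, (5,4)=%, (5,5)=%.
Same type (%): 3 of 3.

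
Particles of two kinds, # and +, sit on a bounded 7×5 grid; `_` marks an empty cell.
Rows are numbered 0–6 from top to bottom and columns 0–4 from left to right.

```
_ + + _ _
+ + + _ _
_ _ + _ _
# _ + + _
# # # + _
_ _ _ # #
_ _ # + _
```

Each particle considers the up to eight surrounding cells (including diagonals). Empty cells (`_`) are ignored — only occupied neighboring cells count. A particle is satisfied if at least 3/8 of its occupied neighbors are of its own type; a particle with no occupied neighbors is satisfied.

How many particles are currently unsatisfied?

2

Row 0: (0,1)+ 4/4 ok · (0,2)+ 3/3 ok
Row 1: (1,0)+ 2/2 ok · (1,1)+ 5/5 ok · (1,2)+ 4/4 ok
Row 2: (2,2)+ 4/4 ok
Row 3: (3,0)# 2/2 ok · (3,2)+ 3/5 ok · (3,3)+ 3/4 ok
Row 4: (4,0)# 2/2 ok · (4,1)# 3/4 ok · (4,2)# 2/5 ok · (4,3)+ 2/5 ok
Row 5: (5,3)# 3/5 ok · (5,4)# 1/3 unhappy
Row 6: (6,2)# 1/2 ok · (6,3)+ 0/3 unhappy
Unsatisfied: (5,4), (6,3) — 2 in total.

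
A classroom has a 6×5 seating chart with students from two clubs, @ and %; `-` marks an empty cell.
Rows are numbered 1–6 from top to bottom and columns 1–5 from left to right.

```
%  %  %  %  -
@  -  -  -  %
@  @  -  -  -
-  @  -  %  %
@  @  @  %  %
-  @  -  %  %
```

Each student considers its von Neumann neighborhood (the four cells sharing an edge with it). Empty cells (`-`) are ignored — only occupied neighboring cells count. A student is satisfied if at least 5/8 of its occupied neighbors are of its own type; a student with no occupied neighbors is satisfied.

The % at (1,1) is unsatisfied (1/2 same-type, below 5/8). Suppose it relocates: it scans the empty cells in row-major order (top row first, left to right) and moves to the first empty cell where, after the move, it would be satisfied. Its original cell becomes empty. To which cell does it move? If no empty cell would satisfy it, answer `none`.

Vacating (1,1). Empty cells in order:
  (1,5): 2/2 same-type → satisfied — stop here.

(1,5)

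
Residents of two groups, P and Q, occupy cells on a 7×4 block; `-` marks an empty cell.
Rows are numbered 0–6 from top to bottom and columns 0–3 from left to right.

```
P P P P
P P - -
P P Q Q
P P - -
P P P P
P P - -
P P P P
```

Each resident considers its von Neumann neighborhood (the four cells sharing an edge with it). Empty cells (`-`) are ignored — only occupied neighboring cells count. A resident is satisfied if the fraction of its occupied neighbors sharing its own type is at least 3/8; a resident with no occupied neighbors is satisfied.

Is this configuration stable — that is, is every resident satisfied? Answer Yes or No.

Yes

Row 0: (0,0)P 2/2 satisfied · (0,1)P 3/3 satisfied · (0,2)P 2/2 satisfied · (0,3)P 1/1 satisfied
Row 1: (1,0)P 3/3 satisfied · (1,1)P 3/3 satisfied
Row 2: (2,0)P 3/3 satisfied · (2,1)P 3/4 satisfied · (2,2)Q 1/2 satisfied · (2,3)Q 1/1 satisfied
Row 3: (3,0)P 3/3 satisfied · (3,1)P 3/3 satisfied
Row 4: (4,0)P 3/3 satisfied · (4,1)P 4/4 satisfied · (4,2)P 2/2 satisfied · (4,3)P 1/1 satisfied
Row 5: (5,0)P 3/3 satisfied · (5,1)P 3/3 satisfied
Row 6: (6,0)P 2/2 satisfied · (6,1)P 3/3 satisfied · (6,2)P 2/2 satisfied · (6,3)P 1/1 satisfied
All meet the threshold, so the configuration is stable.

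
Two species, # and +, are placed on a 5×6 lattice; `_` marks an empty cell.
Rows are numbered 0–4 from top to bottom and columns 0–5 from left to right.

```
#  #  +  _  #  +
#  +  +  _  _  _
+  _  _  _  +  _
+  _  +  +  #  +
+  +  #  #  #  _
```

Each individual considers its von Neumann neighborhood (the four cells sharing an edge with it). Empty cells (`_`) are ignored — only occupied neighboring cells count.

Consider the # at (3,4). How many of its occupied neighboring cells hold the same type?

1

Occupied neighbors of (3,4): (2,4)=+, (4,4)=#, (3,3)=+, (3,5)=+.
Same type (#): 1 of 4.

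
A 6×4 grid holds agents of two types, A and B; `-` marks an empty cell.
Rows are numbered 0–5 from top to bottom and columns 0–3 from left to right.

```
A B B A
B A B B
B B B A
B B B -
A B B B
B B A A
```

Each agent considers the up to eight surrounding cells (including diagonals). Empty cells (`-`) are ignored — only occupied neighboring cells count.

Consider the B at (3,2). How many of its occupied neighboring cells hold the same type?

6

Occupied neighbors of (3,2): (2,1)=B, (2,2)=B, (2,3)=A, (3,1)=B, (4,1)=B, (4,2)=B, (4,3)=B.
Same type (B): 6 of 7.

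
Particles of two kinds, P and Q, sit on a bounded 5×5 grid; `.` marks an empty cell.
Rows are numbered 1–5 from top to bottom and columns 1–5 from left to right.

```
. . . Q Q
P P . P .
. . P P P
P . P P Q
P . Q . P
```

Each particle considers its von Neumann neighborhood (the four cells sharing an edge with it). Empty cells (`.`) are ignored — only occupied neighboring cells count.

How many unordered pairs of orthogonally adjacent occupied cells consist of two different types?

5

Scan each occupied cell's neighbors to the right and below so each pair is counted once.
Row 1: Q(1,4)–Q(1,5)= Q(1,4)–P(2,4)≠  → 1/2 unlike.
Row 2: P(2,1)–P(2,2)= P(2,4)–P(3,4)=  → 0/2 unlike.
Row 3: P(3,3)–P(3,4)= P(3,3)–P(4,3)= P(3,4)–P(3,5)= P(3,4)–P(4,4)= P(3,5)–Q(4,5)≠  → 1/5 unlike.
Row 4: P(4,1)–P(5,1)= P(4,3)–P(4,4)= P(4,3)–Q(5,3)≠ P(4,4)–Q(4,5)≠ Q(4,5)–P(5,5)≠  → 3/5 unlike.
Total adjacent occupied pairs: 14; unlike-type pairs: 5.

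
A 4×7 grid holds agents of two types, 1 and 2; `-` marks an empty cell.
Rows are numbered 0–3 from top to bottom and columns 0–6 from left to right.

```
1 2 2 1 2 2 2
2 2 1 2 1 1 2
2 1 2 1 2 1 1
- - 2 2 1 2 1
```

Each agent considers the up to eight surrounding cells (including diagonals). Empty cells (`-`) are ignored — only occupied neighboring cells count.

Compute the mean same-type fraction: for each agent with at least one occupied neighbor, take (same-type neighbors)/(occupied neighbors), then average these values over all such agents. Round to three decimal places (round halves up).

(0,0)1 0/3
(0,1)2 3/5
(0,2)2 3/5
(0,3)1 2/5
(0,4)2 2/5
(0,5)2 3/5
(0,6)2 2/3
(1,0)2 3/5
(1,1)2 5/8
(1,2)1 3/8
(1,3)2 4/8
(1,4)1 4/8
(1,5)1 3/8
(1,6)2 2/5
(2,0)2 2/3
(2,1)1 1/6
(2,2)2 4/7
(2,3)1 3/8
(2,4)2 3/8
(2,5)1 5/8
(2,6)1 3/5
(3,2)2 2/4
(3,3)2 3/5
(3,4)1 2/5
(3,5)2 1/5
(3,6)1 2/3
Sum over 26 agents: 0/3 + 3/5 + 3/5 + 2/5 + 2/5 + 3/5 + 2/3 + 3/5 + 5/8 + 3/8 + 4/8 + 4/8 + 3/8 + 2/5 + 2/3 + 1/6 + 4/7 + 3/8 + 3/8 + 5/8 + 3/5 + 2/4 + 3/5 + 2/5 + 1/5 + 2/3 = 5203/420; mean = 5203/420 ÷ 26 = 5203/10920 = 0.476465… → 0.476.

0.476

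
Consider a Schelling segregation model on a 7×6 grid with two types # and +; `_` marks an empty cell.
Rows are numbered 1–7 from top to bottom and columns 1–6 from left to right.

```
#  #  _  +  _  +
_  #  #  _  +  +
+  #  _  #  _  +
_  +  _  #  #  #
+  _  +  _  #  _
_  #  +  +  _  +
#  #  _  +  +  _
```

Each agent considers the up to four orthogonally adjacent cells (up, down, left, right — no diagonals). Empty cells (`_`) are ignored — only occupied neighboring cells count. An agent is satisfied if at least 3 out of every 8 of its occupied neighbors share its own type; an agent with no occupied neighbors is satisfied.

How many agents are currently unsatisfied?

3

Row 1: (1,1)# 1/1 ✓ · (1,2)# 2/2 ✓ · (1,4)+ 0/0 ✓ · (1,6)+ 1/1 ✓
Row 2: (2,2)# 3/3 ✓ · (2,3)# 1/1 ✓ · (2,5)+ 1/1 ✓ · (2,6)+ 3/3 ✓
Row 3: (3,1)+ 0/1 ✗ · (3,2)# 1/3 ✗ · (3,4)# 1/1 ✓ · (3,6)+ 1/2 ✓
Row 4: (4,2)+ 0/1 ✗ · (4,4)# 2/2 ✓ · (4,5)# 3/3 ✓ · (4,6)# 1/2 ✓
Row 5: (5,1)+ 0/0 ✓ · (5,3)+ 1/1 ✓ · (5,5)# 1/1 ✓
Row 6: (6,2)# 1/2 ✓ · (6,3)+ 2/3 ✓ · (6,4)+ 2/2 ✓ · (6,6)+ 0/0 ✓
Row 7: (7,1)# 1/1 ✓ · (7,2)# 2/2 ✓ · (7,4)+ 2/2 ✓ · (7,5)+ 1/1 ✓
Unsatisfied: (3,1), (3,2), (4,2) — 3 in total.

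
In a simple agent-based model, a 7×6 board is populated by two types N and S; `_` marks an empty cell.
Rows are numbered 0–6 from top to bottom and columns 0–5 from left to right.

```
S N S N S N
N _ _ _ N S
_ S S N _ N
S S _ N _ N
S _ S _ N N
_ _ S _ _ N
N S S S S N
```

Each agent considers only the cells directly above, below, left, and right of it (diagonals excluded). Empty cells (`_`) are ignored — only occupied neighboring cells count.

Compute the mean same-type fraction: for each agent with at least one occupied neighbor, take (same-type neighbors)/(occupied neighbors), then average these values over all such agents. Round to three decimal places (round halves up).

0.552

Row 0: (0,0)S 0/2 · (0,1)N 0/2 · (0,2)S 0/2 · (0,3)N 0/2 · (0,4)S 0/3 · (0,5)N 0/2
Row 1: (1,0)N 0/1 · (1,4)N 0/2 · (1,5)S 0/3
Row 2: (2,1)S 2/2 · (2,2)S 1/2 · (2,3)N 1/2 · (2,5)N 1/2
Row 3: (3,0)S 2/2 · (3,1)S 2/2 · (3,3)N 1/1 · (3,5)N 2/2
Row 4: (4,0)S 1/1 · (4,2)S 1/1 · (4,4)N 1/1 · (4,5)N 3/3
Row 5: (5,2)S 2/2 · (5,5)N 2/2
Row 6: (6,0)N 0/1 · (6,1)S 1/2 · (6,2)S 3/3 · (6,3)S 2/2 · (6,4)S 1/2 · (6,5)N 1/2
Sum over 29 agents: 0/2 + 0/2 + 0/2 + 0/2 + 0/3 + 0/2 + 0/1 + 0/2 + 0/3 + 2/2 + 1/2 + 1/2 + 1/2 + 2/2 + 2/2 + 1/1 + 2/2 + 1/1 + 1/1 + 1/1 + 3/3 + 2/2 + 2/2 + 0/1 + 1/2 + 3/3 + 2/2 + 1/2 + 1/2 = 16; mean = 16 ÷ 29 = 16/29 = 0.551724… → 0.552.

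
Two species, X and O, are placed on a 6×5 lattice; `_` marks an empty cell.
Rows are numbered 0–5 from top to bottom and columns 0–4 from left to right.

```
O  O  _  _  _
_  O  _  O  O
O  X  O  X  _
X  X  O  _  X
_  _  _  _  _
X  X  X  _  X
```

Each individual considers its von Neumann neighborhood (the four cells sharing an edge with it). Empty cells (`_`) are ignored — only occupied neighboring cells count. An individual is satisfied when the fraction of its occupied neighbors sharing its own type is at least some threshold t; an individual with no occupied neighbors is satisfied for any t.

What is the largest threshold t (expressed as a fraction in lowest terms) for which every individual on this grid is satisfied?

(0,0)O 1/1
(0,1)O 2/2
(1,1)O 1/2
(1,3)O 1/2
(1,4)O 1/1
(2,0)O 0/2
(2,1)X 1/4
(2,2)O 1/3
(2,3)X 0/2
(3,0)X 1/2
(3,1)X 2/3
(3,2)O 1/2
(3,4)X — no occupied neighbors
(5,0)X 1/1
(5,1)X 2/2
(5,2)X 1/1
(5,4)X — no occupied neighbors
The smallest same-type fraction is 0/2 at (2,0), which reduces to 0/1. Any threshold above that leaves this individual unsatisfied.

0/1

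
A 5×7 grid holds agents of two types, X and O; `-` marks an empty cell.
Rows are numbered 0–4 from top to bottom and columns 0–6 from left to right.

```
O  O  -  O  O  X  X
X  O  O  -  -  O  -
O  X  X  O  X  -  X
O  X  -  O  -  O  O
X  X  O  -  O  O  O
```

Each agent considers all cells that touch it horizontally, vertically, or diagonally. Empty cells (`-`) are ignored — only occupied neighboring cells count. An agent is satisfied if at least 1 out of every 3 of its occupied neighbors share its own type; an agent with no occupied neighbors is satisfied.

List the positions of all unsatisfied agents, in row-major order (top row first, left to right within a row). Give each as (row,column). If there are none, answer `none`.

(0,0)O 2/3 ok
(0,1)O 3/4 ok
(0,3)O 2/2 ok
(0,4)O 2/3 ok
(0,5)X 1/3 ok
(0,6)X 1/2 ok
(1,0)X 1/5 unhappy
(1,1)O 4/7 ok
(1,2)O 4/6 ok
(1,5)O 1/5 unhappy
(2,0)O 2/5 ok
(2,1)X 3/7 ok
(2,2)X 2/6 ok
(2,3)O 2/4 ok
(2,4)X 0/4 unhappy
(2,6)X 0/3 unhappy
(3,0)O 1/5 unhappy
(3,1)X 4/7 ok
(3,3)O 3/5 ok
(3,5)O 4/6 ok
(3,6)O 3/4 ok
(4,0)X 2/3 ok
(4,1)X 2/4 ok
(4,2)O 1/3 ok
(4,4)O 3/3 ok
(4,5)O 4/4 ok
(4,6)O 3/3 ok

(1,0), (1,5), (2,4), (2,6), (3,0)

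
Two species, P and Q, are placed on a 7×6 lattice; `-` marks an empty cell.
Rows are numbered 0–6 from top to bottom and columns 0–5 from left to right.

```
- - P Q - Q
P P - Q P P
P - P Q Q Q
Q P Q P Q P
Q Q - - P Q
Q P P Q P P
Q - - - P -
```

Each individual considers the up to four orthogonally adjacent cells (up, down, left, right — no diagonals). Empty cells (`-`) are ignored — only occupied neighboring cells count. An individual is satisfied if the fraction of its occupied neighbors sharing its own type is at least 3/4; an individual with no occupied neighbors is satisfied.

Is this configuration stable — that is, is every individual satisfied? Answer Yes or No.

No

(0,2)P 0/1 not
(0,3)Q 1/2 not
(0,5)Q 0/1 not
(1,0)P 2/2 satisfied
(1,1)P 1/1 satisfied
(1,3)Q 2/3 not
(1,4)P 1/3 not
(1,5)P 1/3 not
(2,0)P 1/2 not
(2,2)P 0/2 not
(2,3)Q 2/4 not
(2,4)Q 3/4 satisfied
(2,5)Q 1/3 not
(3,0)Q 1/3 not
(3,1)P 0/3 not
(3,2)Q 0/3 not
(3,3)P 0/3 not
(3,4)Q 1/4 not
(3,5)P 0/3 not
(4,0)Q 3/3 satisfied
(4,1)Q 1/3 not
(4,4)P 1/3 not
(4,5)Q 0/3 not
(5,0)Q 2/3 not
(5,1)P 1/3 not
(5,2)P 1/2 not
(5,3)Q 0/2 not
(5,4)P 3/4 satisfied
(5,5)P 1/2 not
(6,0)Q 1/1 satisfied
(6,4)P 1/1 satisfied
For instance (0,2) has only 0/1 same-type neighbors, below 3/4.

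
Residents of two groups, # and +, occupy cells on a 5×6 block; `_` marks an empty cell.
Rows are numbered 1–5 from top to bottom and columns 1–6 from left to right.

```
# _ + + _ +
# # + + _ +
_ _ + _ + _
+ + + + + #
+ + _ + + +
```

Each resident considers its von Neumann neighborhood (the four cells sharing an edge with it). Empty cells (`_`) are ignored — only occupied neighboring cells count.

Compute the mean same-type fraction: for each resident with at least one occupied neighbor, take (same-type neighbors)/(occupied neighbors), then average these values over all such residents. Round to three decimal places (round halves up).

0.886

(1,1)# 1/1
(1,3)+ 2/2
(1,4)+ 2/2
(1,6)+ 1/1
(2,1)# 2/2
(2,2)# 1/2
(2,3)+ 3/4
(2,4)+ 2/2
(2,6)+ 1/1
(3,3)+ 2/2
(3,5)+ 1/1
(4,1)+ 2/2
(4,2)+ 3/3
(4,3)+ 3/3
(4,4)+ 3/3
(4,5)+ 3/4
(4,6)# 0/2
(5,1)+ 2/2
(5,2)+ 2/2
(5,4)+ 2/2
(5,5)+ 3/3
(5,6)+ 1/2
Sum over 22 residents: 1/1 + 2/2 + 2/2 + 1/1 + 2/2 + 1/2 + 3/4 + 2/2 + 1/1 + 2/2 + 1/1 + 2/2 + 3/3 + 3/3 + 3/3 + 3/4 + 0/2 + 2/2 + 2/2 + 2/2 + 3/3 + 1/2 = 39/2; mean = 39/2 ÷ 22 = 39/44 = 0.886363… → 0.886.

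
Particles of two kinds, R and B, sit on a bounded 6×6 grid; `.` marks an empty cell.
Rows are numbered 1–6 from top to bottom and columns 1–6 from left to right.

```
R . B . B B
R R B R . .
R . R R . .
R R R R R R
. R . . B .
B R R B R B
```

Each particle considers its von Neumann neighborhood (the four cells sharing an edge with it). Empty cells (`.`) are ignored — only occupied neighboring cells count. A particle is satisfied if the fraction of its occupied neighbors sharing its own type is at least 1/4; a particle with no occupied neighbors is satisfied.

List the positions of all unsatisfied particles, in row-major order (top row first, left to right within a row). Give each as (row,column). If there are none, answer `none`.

(1,1)R 1/1 satisfied
(1,3)B 1/1 satisfied
(1,5)B 1/1 satisfied
(1,6)B 1/1 satisfied
(2,1)R 3/3 satisfied
(2,2)R 1/2 satisfied
(2,3)B 1/4 satisfied
(2,4)R 1/2 satisfied
(3,1)R 2/2 satisfied
(3,3)R 2/3 satisfied
(3,4)R 3/3 satisfied
(4,1)R 2/2 satisfied
(4,2)R 3/3 satisfied
(4,3)R 3/3 satisfied
(4,4)R 3/3 satisfied
(4,5)R 2/3 satisfied
(4,6)R 1/1 satisfied
(5,2)R 2/2 satisfied
(5,5)B 0/2 not
(6,1)B 0/1 not
(6,2)R 2/3 satisfied
(6,3)R 1/2 satisfied
(6,4)B 0/2 not
(6,5)R 0/3 not
(6,6)B 0/1 not

(5,5), (6,1), (6,4), (6,5), (6,6)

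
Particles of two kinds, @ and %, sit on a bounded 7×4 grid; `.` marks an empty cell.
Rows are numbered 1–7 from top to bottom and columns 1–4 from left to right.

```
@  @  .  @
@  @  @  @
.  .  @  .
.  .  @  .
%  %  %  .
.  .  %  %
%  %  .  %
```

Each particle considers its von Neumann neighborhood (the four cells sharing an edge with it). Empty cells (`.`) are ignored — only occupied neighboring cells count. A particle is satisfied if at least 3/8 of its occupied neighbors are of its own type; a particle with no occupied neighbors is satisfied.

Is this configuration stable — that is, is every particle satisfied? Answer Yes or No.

Yes

Row 1: (1,1)@ 2/2 satisfied · (1,2)@ 2/2 satisfied · (1,4)@ 1/1 satisfied
Row 2: (2,1)@ 2/2 satisfied · (2,2)@ 3/3 satisfied · (2,3)@ 3/3 satisfied · (2,4)@ 2/2 satisfied
Row 3: (3,3)@ 2/2 satisfied
Row 4: (4,3)@ 1/2 satisfied
Row 5: (5,1)% 1/1 satisfied · (5,2)% 2/2 satisfied · (5,3)% 2/3 satisfied
Row 6: (6,3)% 2/2 satisfied · (6,4)% 2/2 satisfied
Row 7: (7,1)% 1/1 satisfied · (7,2)% 1/1 satisfied · (7,4)% 1/1 satisfied
All meet the threshold, so the configuration is stable.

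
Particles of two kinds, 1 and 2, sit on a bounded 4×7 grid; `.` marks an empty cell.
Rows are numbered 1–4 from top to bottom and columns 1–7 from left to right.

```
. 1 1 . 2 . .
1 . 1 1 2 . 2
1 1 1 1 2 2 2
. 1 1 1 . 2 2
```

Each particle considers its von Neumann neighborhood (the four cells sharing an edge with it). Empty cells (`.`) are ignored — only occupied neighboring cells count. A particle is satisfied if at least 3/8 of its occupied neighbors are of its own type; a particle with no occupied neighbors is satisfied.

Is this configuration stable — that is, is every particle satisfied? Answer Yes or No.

Yes

(1,2)1 1/1 satisfied
(1,3)1 2/2 satisfied
(1,5)2 1/1 satisfied
(2,1)1 1/1 satisfied
(2,3)1 3/3 satisfied
(2,4)1 2/3 satisfied
(2,5)2 2/3 satisfied
(2,7)2 1/1 satisfied
(3,1)1 2/2 satisfied
(3,2)1 3/3 satisfied
(3,3)1 4/4 satisfied
(3,4)1 3/4 satisfied
(3,5)2 2/3 satisfied
(3,6)2 3/3 satisfied
(3,7)2 3/3 satisfied
(4,2)1 2/2 satisfied
(4,3)1 3/3 satisfied
(4,4)1 2/2 satisfied
(4,6)2 2/2 satisfied
(4,7)2 2/2 satisfied
All meet the threshold, so the configuration is stable.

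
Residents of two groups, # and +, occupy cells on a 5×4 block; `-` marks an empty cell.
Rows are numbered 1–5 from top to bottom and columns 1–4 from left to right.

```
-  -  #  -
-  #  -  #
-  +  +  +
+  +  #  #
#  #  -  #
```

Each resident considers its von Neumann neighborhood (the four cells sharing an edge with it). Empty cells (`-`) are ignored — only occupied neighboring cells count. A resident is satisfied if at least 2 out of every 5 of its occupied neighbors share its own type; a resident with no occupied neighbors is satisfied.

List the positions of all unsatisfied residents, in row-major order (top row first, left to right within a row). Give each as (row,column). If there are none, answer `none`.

(2,2), (2,4), (3,4), (4,3)

(1,3)# 0/0 ok
(2,2)# 0/1 unhappy
(2,4)# 0/1 unhappy
(3,2)+ 2/3 ok
(3,3)+ 2/3 ok
(3,4)+ 1/3 unhappy
(4,1)+ 1/2 ok
(4,2)+ 2/4 ok
(4,3)# 1/3 unhappy
(4,4)# 2/3 ok
(5,1)# 1/2 ok
(5,2)# 1/2 ok
(5,4)# 1/1 ok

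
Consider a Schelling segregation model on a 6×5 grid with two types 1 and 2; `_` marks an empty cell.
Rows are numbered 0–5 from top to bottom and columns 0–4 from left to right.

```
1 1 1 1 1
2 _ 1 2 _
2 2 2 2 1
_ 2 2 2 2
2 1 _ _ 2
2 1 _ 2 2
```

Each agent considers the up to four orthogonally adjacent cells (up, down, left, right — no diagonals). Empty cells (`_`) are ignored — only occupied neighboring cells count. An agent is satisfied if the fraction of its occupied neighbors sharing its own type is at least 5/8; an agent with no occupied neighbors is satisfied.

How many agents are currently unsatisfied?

9

Row 0: (0,0)1 1/2 unhappy · (0,1)1 2/2 ok · (0,2)1 3/3 ok · (0,3)1 2/3 ok · (0,4)1 1/1 ok
Row 1: (1,0)2 1/2 unhappy · (1,2)1 1/3 unhappy · (1,3)2 1/3 unhappy
Row 2: (2,0)2 2/2 ok · (2,1)2 3/3 ok · (2,2)2 3/4 ok · (2,3)2 3/4 ok · (2,4)1 0/2 unhappy
Row 3: (3,1)2 2/3 ok · (3,2)2 3/3 ok · (3,3)2 3/3 ok · (3,4)2 2/3 ok
Row 4: (4,0)2 1/2 unhappy · (4,1)1 1/3 unhappy · (4,4)2 2/2 ok
Row 5: (5,0)2 1/2 unhappy · (5,1)1 1/2 unhappy · (5,3)2 1/1 ok · (5,4)2 2/2 ok
Unsatisfied: (0,0), (1,0), (1,2), (1,3), (2,4), (4,0), (4,1), (5,0), (5,1) — 9 in total.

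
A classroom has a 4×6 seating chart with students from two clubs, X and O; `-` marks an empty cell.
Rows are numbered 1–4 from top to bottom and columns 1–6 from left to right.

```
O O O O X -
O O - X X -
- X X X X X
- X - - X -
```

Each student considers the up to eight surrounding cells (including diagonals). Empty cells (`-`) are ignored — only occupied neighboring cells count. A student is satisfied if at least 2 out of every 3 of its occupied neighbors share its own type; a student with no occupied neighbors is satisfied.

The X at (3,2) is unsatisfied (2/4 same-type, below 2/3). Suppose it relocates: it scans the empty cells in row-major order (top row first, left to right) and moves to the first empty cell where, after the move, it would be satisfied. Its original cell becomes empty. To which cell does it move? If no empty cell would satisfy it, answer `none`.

(1,6)

Vacating (3,2). Empty cells in order:
  (1,6): 2/2 same-type → satisfied — stop here.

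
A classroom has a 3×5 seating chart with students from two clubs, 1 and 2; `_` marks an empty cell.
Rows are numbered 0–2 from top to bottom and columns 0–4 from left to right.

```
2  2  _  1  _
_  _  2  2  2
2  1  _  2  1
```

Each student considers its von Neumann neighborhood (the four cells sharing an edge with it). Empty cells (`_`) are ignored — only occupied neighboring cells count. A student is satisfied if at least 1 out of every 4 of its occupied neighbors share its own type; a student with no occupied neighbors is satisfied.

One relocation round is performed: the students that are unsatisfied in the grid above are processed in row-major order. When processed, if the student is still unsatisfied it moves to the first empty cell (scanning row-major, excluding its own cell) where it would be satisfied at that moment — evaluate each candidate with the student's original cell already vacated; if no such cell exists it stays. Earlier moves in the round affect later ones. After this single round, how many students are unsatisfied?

Initially unsatisfied (in order): (0,3), (2,0), (2,1), (2,4).
  (0,3) → (1,1).
  (2,0) → (0,2).
  (2,1): now satisfied by earlier moves; stays.
  (2,4) → (1,0).
Resulting grid:
2 2 2 _ _
1 1 2 2 2
_ 1 _ 2 _
All satisfied now.

0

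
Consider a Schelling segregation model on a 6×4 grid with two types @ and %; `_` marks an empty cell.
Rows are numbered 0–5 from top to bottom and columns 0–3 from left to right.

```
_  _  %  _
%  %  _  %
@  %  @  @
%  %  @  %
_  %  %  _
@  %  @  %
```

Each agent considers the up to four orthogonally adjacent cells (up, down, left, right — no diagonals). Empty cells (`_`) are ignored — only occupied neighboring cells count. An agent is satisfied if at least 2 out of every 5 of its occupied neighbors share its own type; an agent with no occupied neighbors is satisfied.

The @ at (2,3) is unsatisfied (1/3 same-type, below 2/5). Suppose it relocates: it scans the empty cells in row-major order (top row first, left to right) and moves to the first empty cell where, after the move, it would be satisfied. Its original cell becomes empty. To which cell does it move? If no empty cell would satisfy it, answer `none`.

Vacating (2,3). Empty cells in order:
  (0,0): 0/1 same-type → still unsatisfied.
  (0,1): 0/2 same-type → still unsatisfied.
  (0,3): 0/2 same-type → still unsatisfied.
  (1,2): 1/4 same-type → still unsatisfied.
  (4,0): 1/3 same-type → still unsatisfied.
  (4,3): 0/3 same-type → still unsatisfied.

none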